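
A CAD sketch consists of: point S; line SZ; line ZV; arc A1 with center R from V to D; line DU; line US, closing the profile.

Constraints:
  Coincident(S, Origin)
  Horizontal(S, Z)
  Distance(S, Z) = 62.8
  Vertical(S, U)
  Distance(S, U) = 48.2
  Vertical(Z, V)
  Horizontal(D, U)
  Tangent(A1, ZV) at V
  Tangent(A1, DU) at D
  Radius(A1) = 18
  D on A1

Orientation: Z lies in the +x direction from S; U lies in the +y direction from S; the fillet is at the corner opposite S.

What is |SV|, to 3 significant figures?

69.7

The virtual corner opposite S is at (62.8, 48.2). A1 meets ZV tangentially, so RV is at right angles to ZV and since A1 is tangent to DU there, RD ⟂ DU, with radius 18.0, so the center R sits 18.0 in from both sides at R = (44.8, 30.2). That places the tangent points at V = (62.8, 30.2) on ZV and D = (44.8, 48.2) on DU. Then |SV| = |V − S| = 69.7.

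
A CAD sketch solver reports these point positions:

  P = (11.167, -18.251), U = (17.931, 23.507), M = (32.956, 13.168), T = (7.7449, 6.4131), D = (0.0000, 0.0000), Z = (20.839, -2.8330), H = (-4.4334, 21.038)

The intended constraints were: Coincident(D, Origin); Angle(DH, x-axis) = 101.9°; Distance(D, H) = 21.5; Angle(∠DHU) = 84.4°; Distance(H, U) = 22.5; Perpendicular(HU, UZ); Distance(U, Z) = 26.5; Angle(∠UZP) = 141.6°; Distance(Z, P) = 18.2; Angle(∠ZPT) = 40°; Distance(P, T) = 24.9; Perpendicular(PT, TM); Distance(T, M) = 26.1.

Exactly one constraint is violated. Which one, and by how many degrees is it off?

Perpendicular(PT, TM) — off by 7.10°.

D = (0.00, 0.00) ✓; DH at 101.9° ✓; |DH| = 21.50 ✓; ∠DHU = 84.40° ✓; |HU| = 22.50 ✓; ∠(HU, UZ) = 90.00° ✓; |UZ| = 26.50 ✓; ∠UZP = 141.6° ✓; |ZP| = 18.20 ✓; ∠ZPT = 40.00° ✓; |PT| = 24.90 ✓; ∠(PT, TM) = 82.90° ✗; |TM| = 26.10 ✓.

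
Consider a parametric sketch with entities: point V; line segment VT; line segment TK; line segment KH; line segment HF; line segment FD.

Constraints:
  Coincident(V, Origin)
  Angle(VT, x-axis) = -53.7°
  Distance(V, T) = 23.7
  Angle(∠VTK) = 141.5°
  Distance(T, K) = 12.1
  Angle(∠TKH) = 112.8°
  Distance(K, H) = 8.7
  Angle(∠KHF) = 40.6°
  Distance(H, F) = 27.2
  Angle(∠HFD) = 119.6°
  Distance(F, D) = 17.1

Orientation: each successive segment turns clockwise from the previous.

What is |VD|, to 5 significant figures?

37.050

V is at the origin; VT runs at -53.7° with length 23.7, so T = (14.031, -19.101). ∠VTK = 141.5° gives TK at -92.200° from the x-axis; with |TK| = 12.1, K = (13.566, -31.192). ∠TKH = 112.8° gives KH at -159.40° from the x-axis; with |KH| = 8.7, H = (5.4225, -34.253). ∠KHF = 40.6° gives HF at 61.200° from the x-axis; with |HF| = 27.2, F = (18.526, -10.417). ∠HFD = 119.6° gives FD at 0.80000° from the x-axis; with |FD| = 17.1, D = (35.625, -10.178). Then |VD| = |D − V| = 37.050.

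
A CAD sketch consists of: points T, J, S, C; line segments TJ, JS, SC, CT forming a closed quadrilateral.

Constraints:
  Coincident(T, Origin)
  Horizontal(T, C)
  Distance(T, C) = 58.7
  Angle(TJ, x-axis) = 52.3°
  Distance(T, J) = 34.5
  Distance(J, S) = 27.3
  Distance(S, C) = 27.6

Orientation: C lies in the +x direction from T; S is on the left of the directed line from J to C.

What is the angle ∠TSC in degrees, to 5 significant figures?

84.150°

Checks: |JS| = 27.30 ✓; |SC| = 27.60 ✓.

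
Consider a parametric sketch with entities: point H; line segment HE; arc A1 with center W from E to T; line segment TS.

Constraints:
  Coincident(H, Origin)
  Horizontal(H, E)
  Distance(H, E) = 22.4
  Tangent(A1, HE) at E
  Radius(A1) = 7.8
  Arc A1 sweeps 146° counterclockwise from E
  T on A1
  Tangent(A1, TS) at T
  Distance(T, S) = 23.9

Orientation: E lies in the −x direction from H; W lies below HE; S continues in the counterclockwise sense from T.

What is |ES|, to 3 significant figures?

31.7

H is at the origin; HE is horizontal with |HE| = 22.4 and E on the −x side, so E = (-22.4, 0.00). The tangent condition forces WE to be normal to HE, so W = E + (0, -7.8) = (-22.4, -7.80). On A1, E sits at bearing 90° from W; a 146° counterclockwise sweep puts T at bearing 236°, so T = W + 7.8·(cos 236°, sin 236°) = (-26.8, -14.3). The tangent condition forces WT to be normal to TS, so TS runs along (−sin 236°, cos 236°); with |TS| = 23.9, S = (-6.95, -27.6). Then |ES| = |S − E| = 31.7.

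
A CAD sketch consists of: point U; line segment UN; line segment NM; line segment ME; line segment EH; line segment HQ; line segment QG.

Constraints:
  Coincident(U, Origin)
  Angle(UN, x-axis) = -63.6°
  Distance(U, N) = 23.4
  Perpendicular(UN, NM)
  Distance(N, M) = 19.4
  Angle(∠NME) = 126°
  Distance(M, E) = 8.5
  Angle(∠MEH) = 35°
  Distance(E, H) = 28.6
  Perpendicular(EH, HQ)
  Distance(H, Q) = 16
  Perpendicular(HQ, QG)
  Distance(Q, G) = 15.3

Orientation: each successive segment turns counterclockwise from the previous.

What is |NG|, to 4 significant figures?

21.17

U is at the origin; UN runs at -63.6° with length 23.4, so N = (10.40, -20.96). The perpendicularity gives NM at right angles to UN, so NM runs at 26.40°; with |NM| = 19.4, M = (27.78, -12.33). ∠NME = 126.0° gives ME at 80.40° from the x-axis; with |ME| = 8.5, E = (29.20, -3.953). ∠MEH = 35.0° gives EH at -134.6° from the x-axis; with |EH| = 28.6, H = (9.117, -24.32). The perpendicularity gives HQ at right angles to EH, so HQ runs at -44.60°; with |HQ| = 16.0, Q = (20.51, -35.55). The perpendicularity gives QG at right angles to HQ, so QG runs at 45.40°; with |QG| = 15.3, G = (31.25, -24.66). Then |NG| = |G − N| = 21.17.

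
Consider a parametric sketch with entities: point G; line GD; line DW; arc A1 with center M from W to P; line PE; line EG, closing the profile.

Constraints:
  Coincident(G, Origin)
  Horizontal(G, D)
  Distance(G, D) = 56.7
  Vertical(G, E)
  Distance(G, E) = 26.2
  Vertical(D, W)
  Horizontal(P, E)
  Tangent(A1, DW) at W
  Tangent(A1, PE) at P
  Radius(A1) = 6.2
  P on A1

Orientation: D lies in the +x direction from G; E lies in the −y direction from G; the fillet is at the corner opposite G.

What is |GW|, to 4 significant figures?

60.12

G is at the origin; GD is horizontal with |GD| = 56.7 and D on the +x side, so D = (56.70, 0.000). G and E share the same x with |GE| = 26.2 and E on the −y side, so E = (0.000, -26.20). The virtual corner opposite G is at (56.70, -26.20). A1 meets DW tangentially, so MW is at right angles to DW and tangency of A1 to PE means the radius MP is perpendicular to PE, with radius 6.2, so the center M sits 6.2 in from both sides at M = (50.50, -20.00). That places the tangent points at W = (56.70, -20.00) on DW and P = (50.50, -26.20) on PE. Then |GW| = |W − G| = 60.12.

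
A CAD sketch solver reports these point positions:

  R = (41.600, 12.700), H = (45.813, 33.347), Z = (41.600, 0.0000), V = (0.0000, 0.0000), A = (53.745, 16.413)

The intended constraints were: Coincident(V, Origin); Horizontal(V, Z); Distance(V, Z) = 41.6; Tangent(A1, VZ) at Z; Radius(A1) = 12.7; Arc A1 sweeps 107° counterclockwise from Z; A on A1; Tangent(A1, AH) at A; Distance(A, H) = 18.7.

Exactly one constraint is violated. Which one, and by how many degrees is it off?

Tangent(A1, AH) at A — off by 8.10°.

V = (0.00, 0.00) ✓; V.y = 0.00, Z.y = 0.00 ✓; |VZ| = 41.60 ✓; ∠(RZ, ZV) = 90.00° ✓; |RZ| = 12.70 ✓; bearing(R→A) − bearing(R→Z) = 107.0° ✓; |RA| = 12.70 ✓; ∠(RA, AH) = 81.90° ✗; |AH| = 18.70 ✓.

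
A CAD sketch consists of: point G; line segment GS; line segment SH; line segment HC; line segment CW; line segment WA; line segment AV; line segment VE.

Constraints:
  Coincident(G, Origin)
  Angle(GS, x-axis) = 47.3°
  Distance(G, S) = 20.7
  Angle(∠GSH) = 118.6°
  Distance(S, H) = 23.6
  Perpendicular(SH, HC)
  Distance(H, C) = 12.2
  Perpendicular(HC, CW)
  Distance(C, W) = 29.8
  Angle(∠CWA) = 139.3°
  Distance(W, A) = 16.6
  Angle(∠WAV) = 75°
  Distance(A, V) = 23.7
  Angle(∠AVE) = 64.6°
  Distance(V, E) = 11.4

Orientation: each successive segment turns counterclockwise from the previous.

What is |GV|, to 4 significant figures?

32.00

G is at the origin; GS runs at 47.3° with length 20.7, so S = (14.04, 15.21). ∠GSH = 118.6° gives SH at 108.7° from the x-axis; with |SH| = 23.6, H = (6.471, 37.57). SH is perpendicular to HC, so HC runs at -161.3°; with |HC| = 12.2, C = (-5.085, 33.66). The perpendicularity gives CW at right angles to HC, so CW runs at -71.30°; with |CW| = 29.8, W = (4.470, 5.429). ∠CWA = 139.3° gives WA at -30.60° from the x-axis; with |WA| = 16.6, A = (18.76, -3.022). ∠WAV = 75.0° gives AV at 74.40° from the x-axis; with |AV| = 23.7, V = (25.13, 19.81). Then |GV| = |V − G| = 32.00.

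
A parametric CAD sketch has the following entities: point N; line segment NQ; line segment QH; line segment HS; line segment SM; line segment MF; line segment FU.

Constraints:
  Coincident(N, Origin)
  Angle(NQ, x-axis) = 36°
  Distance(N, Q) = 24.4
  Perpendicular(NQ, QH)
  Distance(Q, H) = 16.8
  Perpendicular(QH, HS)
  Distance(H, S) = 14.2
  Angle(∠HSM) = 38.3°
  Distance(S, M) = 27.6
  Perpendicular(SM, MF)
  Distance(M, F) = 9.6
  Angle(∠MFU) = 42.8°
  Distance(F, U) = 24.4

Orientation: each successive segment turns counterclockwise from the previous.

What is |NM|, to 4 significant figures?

31.86

N is at the origin; NQ runs at 36.0° with length 24.4, so Q = (19.74, 14.34). NQ is perpendicular to QH, so QH runs at 126.0°; with |QH| = 16.8, H = (9.865, 27.93). The perpendicularity gives HS at right angles to QH, so HS runs at -144.0°; with |HS| = 14.2, S = (-1.623, 19.59). ∠HSM = 38.3° gives SM at -2.300° from the x-axis; with |SM| = 27.6, M = (25.95, 18.48). Then |NM| = |M − N| = 31.86.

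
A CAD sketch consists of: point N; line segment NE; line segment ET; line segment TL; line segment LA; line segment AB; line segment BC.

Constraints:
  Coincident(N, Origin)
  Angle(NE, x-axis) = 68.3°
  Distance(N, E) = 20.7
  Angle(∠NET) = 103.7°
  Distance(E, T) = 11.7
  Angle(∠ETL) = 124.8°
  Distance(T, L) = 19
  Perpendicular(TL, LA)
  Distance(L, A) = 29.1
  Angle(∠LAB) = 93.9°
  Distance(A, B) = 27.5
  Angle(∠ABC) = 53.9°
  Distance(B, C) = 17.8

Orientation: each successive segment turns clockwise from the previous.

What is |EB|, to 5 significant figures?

21.435

N is at the origin; NE runs at 68.3° with length 20.7, so E = (7.6538, 19.233). ∠NET = 103.7° gives ET at -8.0000° from the x-axis; with |ET| = 11.7, T = (19.240, 17.605). ∠ETL = 124.8° gives TL at -63.200° from the x-axis; with |TL| = 19.0, L = (27.807, 0.64559). The perpendicularity gives LA at right angles to TL, so LA runs at -153.20°; with |LA| = 29.1, A = (1.8323, -12.475). ∠LAB = 93.9° gives AB at 120.70° from the x-axis; with |AB| = 27.5, B = (-12.208, 11.171). Then |EB| = |B − E| = 21.435.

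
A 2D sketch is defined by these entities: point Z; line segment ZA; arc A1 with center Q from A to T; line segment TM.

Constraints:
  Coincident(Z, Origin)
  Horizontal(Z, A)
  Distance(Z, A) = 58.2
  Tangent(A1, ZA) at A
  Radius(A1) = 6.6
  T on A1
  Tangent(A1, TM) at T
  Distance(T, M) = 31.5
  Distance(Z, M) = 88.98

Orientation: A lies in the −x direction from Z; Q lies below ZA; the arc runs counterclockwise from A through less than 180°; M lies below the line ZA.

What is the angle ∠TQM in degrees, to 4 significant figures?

78.17°

Z is at the origin; ZA is horizontal with |ZA| = 58.2 and A on the −x side, so A = (-58.20, 0.000). Since A1 is tangent to ZA there, QA ⟂ ZA, so Q = A + (0, -6.6) = (-58.20, -6.600). Since QT ⟂ TM (tangency), |QM| = √(6.6² + 31.5²) = 32.18 regardless of where T sits on A1. So M lies on both circle(Z, 88.98) and circle(Q, 32.18); the below-ZA intersection is M = (-86.01, -22.80). T is the foot of the tangent from M: T = (-62.62, -1.700).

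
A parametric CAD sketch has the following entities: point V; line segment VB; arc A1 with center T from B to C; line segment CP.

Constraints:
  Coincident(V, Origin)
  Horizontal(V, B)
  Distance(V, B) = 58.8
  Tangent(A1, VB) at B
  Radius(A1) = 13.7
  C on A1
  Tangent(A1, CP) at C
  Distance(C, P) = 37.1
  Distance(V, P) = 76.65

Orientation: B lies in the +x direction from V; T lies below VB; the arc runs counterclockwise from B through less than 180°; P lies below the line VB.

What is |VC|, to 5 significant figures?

48.745

Checks: V = (0.00, 0.00) ✓; |TC| = 13.70 ✓; ∠(TC, CP) = 90.00° ✓; |CP| = 37.10 ✓; |VP| = 76.65 ✓.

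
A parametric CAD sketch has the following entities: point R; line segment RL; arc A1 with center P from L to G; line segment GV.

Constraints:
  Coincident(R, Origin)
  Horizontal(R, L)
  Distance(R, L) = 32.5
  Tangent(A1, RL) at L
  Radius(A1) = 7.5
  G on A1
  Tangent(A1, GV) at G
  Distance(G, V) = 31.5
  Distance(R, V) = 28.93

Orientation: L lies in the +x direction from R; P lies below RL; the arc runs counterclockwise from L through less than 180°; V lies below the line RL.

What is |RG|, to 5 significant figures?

26.705

Checks: |PG| = 7.500 ✓; ∠(PG, GV) = 90.00° ✓; |GV| = 31.50 ✓; |RV| = 28.93 ✓.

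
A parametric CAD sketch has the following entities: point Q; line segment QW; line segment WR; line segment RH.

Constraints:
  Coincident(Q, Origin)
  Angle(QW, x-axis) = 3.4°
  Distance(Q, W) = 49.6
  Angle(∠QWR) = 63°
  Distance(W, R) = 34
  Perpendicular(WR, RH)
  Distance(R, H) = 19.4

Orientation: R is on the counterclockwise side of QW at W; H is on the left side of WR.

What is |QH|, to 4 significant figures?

27.32

Q is at the origin; QW runs at 3.4° with length 49.6, so W = 49.6·(cos 3.4°, sin 3.4°) = (49.51, 2.942). ∠QWR = 63.0°, so WR runs at 3.4° + (180° − 63.0°) = 120.4° from the x-axis; with |WR| = 34.0, R = W + 34.0·(cos 120.4°, sin 120.4°) = (32.31, 32.27). The perpendicularity gives RH at right angles to WR; with |RH| = 19.4 on the left of WR, H = R + 19.4·(-0.8625, -0.5060) = (15.57, 22.45). Then |QH| = |H − Q| = 27.32.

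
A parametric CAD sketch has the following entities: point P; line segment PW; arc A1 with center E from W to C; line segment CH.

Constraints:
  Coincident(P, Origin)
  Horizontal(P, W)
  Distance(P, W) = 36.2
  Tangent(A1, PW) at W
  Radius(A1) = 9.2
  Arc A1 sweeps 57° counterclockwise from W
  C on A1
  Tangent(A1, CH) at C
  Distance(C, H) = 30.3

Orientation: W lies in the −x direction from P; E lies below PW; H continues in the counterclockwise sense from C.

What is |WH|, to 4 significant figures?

38.25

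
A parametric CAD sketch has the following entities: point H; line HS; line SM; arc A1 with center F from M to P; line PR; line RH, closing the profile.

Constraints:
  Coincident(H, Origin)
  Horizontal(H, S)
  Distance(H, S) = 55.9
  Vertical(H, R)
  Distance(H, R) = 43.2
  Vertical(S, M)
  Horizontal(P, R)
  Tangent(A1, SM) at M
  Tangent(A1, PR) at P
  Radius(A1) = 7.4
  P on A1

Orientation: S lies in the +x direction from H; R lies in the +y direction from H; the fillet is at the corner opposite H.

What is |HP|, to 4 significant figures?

64.95

H is at the origin; H and S share the same y with |HS| = 55.9 and S on the +x side, so S = (55.90, 0.000). HR is vertical with |HR| = 43.2 and R on the +y side, so R = (0.000, 43.20). The virtual corner opposite H is at (55.90, 43.20). A1 meets SM tangentially, so FM is at right angles to SM and A1 meets PR tangentially, so FP is at right angles to PR, with radius 7.4, so the center F sits 7.4 in from both sides at F = (48.50, 35.80). That places the tangent points at M = (55.90, 35.80) on SM and P = (48.50, 43.20) on PR. Then |HP| = |P − H| = 64.95.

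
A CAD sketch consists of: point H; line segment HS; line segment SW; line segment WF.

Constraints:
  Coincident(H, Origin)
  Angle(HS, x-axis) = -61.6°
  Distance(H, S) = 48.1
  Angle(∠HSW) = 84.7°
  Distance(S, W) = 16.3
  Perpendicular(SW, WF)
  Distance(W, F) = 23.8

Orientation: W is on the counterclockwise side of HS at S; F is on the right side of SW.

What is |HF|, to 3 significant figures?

72.7

H is at the origin; HS runs at -61.6° with length 48.1, so S = 48.1·(cos -61.6°, sin -61.6°) = (22.9, -42.3). ∠HSW = 84.7°, so SW runs at -61.6° + (180° − 84.7°) = 33.7° from the x-axis; with |SW| = 16.3, W = S + 16.3·(cos 33.7°, sin 33.7°) = (36.4, -33.3). The perpendicularity gives WF at right angles to SW; with |WF| = 23.8 on the right of SW, F = W + 23.8·(0.555, -0.832) = (49.6, -53.1). Then |HF| = |F − H| = 72.7.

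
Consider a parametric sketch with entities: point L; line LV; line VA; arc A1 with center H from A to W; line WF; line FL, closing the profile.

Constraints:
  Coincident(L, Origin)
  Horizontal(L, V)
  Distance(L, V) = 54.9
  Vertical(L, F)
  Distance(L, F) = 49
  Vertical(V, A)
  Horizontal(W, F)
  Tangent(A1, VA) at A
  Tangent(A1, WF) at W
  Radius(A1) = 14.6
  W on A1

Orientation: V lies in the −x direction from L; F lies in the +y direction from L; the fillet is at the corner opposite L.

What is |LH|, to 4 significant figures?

52.99

L is at the origin; LV is horizontal with |LV| = 54.9 and V on the −x side, so V = (-54.90, 0.000). L and F share the same x with |LF| = 49.0 and F on the +y side, so F = (0.000, 49.00). The virtual corner opposite L is at (-54.90, 49.00). Since A1 is tangent to VA there, HA ⟂ VA and since A1 is tangent to WF there, HW ⟂ WF, with radius 14.6, so the center H sits 14.6 in from both sides at H = (-40.30, 34.40). Then |LH| = |H − L| = 52.99.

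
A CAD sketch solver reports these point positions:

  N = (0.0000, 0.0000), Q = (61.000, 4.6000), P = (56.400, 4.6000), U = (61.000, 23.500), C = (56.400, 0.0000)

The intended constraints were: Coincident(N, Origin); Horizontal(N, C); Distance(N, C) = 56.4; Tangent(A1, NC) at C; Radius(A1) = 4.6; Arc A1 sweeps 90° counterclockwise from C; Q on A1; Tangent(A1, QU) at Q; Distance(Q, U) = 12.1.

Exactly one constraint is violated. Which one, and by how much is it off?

Distance(Q, U) = 12.1 — off by 6.80.

N = (0.00, 0.00) ✓; N.y = 0.00, C.y = 0.00 ✓; |NC| = 56.40 ✓; ∠(PC, CN) = 90.00° ✓; |PC| = 4.600 ✓; bearing(P→Q) − bearing(P→C) = 90.00° ✓; |PQ| = 4.600 ✓; ∠(PQ, QU) = 90.00° ✓; |QU| = 18.90 ✗.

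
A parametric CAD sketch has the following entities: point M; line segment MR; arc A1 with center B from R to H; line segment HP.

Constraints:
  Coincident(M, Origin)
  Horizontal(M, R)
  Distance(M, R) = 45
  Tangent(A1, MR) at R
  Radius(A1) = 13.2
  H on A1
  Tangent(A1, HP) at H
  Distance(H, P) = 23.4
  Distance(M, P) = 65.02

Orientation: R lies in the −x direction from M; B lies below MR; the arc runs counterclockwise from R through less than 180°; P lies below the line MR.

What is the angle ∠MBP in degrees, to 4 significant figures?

121.2°

M is at the origin; MR is horizontal with |MR| = 45.0 and R on the −x side, so R = (-45.00, 0.000). Since A1 is tangent to MR there, BR ⟂ MR, so B = R + (0, -13.2) = (-45.00, -13.20). Since BH ⟂ HP (tangency), |BP| = √(13.2² + 23.4²) = 26.87 regardless of where H sits on A1. So P lies on both circle(M, 65.02) and circle(B, 26.87); the below-MR intersection is P = (-51.90, -39.16). H is the foot of the tangent from P: H = (-57.78, -16.51).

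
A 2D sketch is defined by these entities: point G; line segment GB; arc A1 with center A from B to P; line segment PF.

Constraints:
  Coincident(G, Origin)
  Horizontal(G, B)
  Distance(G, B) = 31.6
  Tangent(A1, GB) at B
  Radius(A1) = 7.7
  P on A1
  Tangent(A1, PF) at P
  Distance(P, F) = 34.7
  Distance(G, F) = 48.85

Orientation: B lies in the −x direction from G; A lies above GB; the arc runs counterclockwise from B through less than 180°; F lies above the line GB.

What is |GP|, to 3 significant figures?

25.1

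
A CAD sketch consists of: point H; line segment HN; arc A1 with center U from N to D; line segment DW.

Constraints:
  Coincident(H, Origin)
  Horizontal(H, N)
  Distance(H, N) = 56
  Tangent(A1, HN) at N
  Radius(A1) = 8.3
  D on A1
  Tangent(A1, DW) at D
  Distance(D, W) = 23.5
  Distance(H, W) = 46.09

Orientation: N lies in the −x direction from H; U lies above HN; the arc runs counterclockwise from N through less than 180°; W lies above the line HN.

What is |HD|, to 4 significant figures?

48.77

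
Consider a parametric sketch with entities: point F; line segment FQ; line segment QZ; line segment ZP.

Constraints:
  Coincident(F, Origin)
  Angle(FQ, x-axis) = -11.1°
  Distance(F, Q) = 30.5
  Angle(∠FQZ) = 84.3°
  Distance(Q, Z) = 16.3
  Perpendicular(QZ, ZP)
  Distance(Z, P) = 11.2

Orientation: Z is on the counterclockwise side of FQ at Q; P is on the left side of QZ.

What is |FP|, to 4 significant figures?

23.30

∠FQZ = 84.3°, so QZ runs at -11.1° + (180° − 84.3°) = 84.60° from the x-axis; with |QZ| = 16.3, Z = Q + 16.3·(cos 84.60°, sin 84.60°) = (31.46, 10.36). The perpendicularity gives ZP at right angles to QZ; with |ZP| = 11.2 on the left of QZ, P = Z + 11.2·(-0.9956, 0.09411) = (20.31, 11.41). Then |FP| = |P − F| = 23.30.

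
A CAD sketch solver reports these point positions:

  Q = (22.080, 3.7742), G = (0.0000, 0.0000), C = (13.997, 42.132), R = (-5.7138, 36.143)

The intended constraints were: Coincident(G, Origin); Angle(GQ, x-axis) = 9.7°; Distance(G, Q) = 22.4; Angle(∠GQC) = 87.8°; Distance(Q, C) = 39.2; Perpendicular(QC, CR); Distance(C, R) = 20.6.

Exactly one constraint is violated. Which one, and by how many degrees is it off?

Perpendicular(QC, CR) — off by 5.00°.

G = (0.00, 0.00) ✓; GQ at 9.700° ✓; |GQ| = 22.40 ✓; ∠GQC = 87.80° ✓; |QC| = 39.20 ✓; ∠(QC, CR) = 95.00° ✗; |CR| = 20.60 ✓.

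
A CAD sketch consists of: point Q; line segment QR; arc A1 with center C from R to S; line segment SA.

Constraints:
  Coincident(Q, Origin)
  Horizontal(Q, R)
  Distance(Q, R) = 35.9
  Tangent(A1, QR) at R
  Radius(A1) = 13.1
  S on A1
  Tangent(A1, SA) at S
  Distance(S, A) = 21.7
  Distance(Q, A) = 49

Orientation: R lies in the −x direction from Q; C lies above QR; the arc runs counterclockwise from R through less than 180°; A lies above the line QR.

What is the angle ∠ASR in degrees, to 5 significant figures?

125.04°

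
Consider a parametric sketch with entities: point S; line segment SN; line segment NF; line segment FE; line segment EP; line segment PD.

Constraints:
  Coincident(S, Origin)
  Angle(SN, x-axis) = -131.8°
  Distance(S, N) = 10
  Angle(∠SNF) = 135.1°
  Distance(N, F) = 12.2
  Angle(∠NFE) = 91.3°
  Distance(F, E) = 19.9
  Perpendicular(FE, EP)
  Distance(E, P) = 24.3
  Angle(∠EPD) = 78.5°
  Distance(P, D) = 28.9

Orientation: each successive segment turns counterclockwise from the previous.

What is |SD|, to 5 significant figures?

15.066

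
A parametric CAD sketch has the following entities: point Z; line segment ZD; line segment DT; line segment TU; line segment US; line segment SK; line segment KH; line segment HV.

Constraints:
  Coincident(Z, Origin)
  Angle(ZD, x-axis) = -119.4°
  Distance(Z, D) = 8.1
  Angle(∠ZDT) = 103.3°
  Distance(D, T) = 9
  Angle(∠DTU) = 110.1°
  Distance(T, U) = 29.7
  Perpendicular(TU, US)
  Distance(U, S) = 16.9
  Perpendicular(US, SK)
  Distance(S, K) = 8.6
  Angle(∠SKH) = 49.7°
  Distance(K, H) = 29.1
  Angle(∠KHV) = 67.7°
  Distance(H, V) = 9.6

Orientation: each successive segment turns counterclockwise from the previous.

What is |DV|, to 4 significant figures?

47.72

Z is at the origin; ZD runs at -119.4° with length 8.1, so D = (-3.976, -7.057). ∠ZDT = 103.3° gives DT at -42.70° from the x-axis; with |DT| = 9.0, T = (2.638, -13.16). ∠DTU = 110.1° gives TU at 27.20° from the x-axis; with |TU| = 29.7, U = (29.05, 0.4155). TU ⟂ US, so US runs at 117.2°; with |US| = 16.9, S = (21.33, 15.45). US is perpendicular to SK, so SK runs at -152.8°; with |SK| = 8.6, K = (13.68, 11.52). ∠SKH = 49.7° gives KH at -22.50° from the x-axis; with |KH| = 29.1, H = (40.56, 0.3795). ∠KHV = 67.7° gives HV at 89.80° from the x-axis; with |HV| = 9.6, V = (40.60, 9.979). Then |DV| = |V − D| = 47.72.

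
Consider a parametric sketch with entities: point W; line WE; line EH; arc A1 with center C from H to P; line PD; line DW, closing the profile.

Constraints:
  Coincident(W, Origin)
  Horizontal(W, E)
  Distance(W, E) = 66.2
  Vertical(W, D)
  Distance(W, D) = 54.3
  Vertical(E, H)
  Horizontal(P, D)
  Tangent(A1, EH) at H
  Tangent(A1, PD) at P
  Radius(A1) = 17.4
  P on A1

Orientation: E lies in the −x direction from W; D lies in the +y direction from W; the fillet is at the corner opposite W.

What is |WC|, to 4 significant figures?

61.18

W is at the origin; W and E share the same y with |WE| = 66.2 and E on the −x side, so E = (-66.20, 0.000). WD is vertical with |WD| = 54.3 and D on the +y side, so D = (0.000, 54.30). The virtual corner opposite W is at (-66.20, 54.30). The tangent condition forces CH to be normal to EH and tangency of A1 to PD means the radius CP is perpendicular to PD, with radius 17.4, so the center C sits 17.4 in from both sides at C = (-48.80, 36.90). Then |WC| = |C − W| = 61.18.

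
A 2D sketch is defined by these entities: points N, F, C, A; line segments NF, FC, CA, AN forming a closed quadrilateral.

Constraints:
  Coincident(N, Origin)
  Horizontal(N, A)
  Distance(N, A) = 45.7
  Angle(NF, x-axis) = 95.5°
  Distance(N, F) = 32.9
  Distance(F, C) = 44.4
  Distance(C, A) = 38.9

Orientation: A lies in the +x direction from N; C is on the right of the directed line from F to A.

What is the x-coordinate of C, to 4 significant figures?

8.157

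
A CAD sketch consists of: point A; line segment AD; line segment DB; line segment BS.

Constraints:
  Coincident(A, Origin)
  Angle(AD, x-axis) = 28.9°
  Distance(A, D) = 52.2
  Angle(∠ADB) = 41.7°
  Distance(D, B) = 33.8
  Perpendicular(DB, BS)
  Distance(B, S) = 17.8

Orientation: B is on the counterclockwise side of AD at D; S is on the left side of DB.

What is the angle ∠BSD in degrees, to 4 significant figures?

62.23°

∠ADB = 41.7°, so DB runs at 28.9° + (180° − 41.7°) = 167.2° from the x-axis; with |DB| = 33.8, B = D + 33.8·(cos 167.2°, sin 167.2°) = (12.74, 32.72). The perpendicularity gives BS at right angles to DB; with |BS| = 17.8 on the left of DB, S = B + 17.8·(-0.2215, -0.9751) = (8.796, 15.36). Then cos ∠BSD = SB·SD / (|SB||SD|), giving 62.23°.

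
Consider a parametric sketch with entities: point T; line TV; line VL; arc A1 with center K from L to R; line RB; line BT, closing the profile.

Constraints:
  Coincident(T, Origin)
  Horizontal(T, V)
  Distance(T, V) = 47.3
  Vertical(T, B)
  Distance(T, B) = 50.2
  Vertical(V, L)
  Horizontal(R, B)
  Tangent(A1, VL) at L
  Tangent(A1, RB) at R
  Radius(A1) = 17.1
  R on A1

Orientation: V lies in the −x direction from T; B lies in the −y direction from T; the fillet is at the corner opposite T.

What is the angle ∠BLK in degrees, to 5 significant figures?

19.876°

T is at the origin; T and V share the same y with |TV| = 47.3 and V on the −x side, so V = (-47.300, 0.0000). TB is vertical with |TB| = 50.2 and B on the −y side, so B = (0.0000, -50.200). The virtual corner opposite T is at (-47.300, -50.200). A1 meets VL tangentially, so KL is at right angles to VL and the tangent condition forces KR to be normal to RB, with radius 17.1, so the center K sits 17.1 in from both sides at K = (-30.200, -33.100). That places the tangent points at L = (-47.300, -33.100) on VL and R = (-30.200, -50.200) on RB. Then cos ∠BLK = LB·LK / (|LB||LK|), giving 19.876°.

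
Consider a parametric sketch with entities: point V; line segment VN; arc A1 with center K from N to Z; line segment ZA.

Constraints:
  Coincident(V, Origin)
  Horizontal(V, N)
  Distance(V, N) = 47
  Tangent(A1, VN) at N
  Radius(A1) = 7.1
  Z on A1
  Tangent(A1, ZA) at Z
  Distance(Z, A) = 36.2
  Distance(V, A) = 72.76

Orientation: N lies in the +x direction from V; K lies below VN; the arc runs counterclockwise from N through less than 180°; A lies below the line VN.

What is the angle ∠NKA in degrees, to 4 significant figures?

160.1°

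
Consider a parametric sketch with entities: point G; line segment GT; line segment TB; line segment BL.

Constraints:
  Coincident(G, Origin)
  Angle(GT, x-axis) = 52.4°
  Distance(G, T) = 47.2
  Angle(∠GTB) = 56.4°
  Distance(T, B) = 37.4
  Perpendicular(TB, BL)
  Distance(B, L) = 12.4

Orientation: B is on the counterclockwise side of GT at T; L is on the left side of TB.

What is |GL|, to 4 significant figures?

29.18

G is at the origin; GT runs at 52.4° with length 47.2, so T = 47.2·(cos 52.4°, sin 52.4°) = (28.80, 37.40). ∠GTB = 56.4°, so TB runs at 52.4° + (180° − 56.4°) = 176.0° from the x-axis; with |TB| = 37.4, B = T + 37.4·(cos 176.0°, sin 176.0°) = (-8.510, 40.00). TB is perpendicular to BL; with |BL| = 12.4 on the left of TB, L = B + 12.4·(-0.06976, -0.9976) = (-9.375, 27.64). Then |GL| = |L − G| = 29.18.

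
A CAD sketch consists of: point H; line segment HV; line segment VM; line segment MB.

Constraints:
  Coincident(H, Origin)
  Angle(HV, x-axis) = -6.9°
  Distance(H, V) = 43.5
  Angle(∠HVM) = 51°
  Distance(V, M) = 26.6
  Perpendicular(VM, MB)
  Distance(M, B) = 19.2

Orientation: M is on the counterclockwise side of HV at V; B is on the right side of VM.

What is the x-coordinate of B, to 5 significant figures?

45.314

H is at the origin; HV runs at -6.9° with length 43.5, so V = 43.5·(cos -6.9°, sin -6.9°) = (43.185, -5.2260). ∠HVM = 51.0°, so VM runs at -6.9° + (180° − 51.0°) = 122.10° from the x-axis; with |VM| = 26.6, M = V + 26.6·(cos 122.10°, sin 122.10°) = (29.050, 17.307). VM is perpendicular to MB; with |MB| = 19.2 on the right of VM, B = M + 19.2·(0.84712, 0.53140) = (45.314, 27.510). So B.x = 45.314.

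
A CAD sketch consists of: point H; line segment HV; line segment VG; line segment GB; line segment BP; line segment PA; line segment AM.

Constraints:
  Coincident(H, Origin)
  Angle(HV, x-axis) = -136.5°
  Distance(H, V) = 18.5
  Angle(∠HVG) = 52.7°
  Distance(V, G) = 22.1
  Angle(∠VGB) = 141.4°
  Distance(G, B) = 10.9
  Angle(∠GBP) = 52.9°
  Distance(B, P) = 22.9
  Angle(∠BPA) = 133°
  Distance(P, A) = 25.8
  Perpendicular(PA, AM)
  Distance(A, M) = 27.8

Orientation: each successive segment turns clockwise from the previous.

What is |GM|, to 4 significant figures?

32.15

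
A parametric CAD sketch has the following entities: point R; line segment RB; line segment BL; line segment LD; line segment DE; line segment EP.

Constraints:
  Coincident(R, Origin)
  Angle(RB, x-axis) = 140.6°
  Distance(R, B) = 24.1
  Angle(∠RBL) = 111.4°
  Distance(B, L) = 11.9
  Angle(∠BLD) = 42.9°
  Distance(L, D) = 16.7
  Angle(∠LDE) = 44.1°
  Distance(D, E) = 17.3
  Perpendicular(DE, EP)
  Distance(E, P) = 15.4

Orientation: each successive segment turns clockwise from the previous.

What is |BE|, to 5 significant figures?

5.9359

∠BLD = 42.9° gives LD at -65.100° from the x-axis; with |LD| = 16.7, D = (-7.9143, 11.467). ∠LDE = 44.1° gives DE at 159.00° from the x-axis; with |DE| = 17.3, E = (-24.065, 17.667). Then |BE| = |E − B| = 5.9359.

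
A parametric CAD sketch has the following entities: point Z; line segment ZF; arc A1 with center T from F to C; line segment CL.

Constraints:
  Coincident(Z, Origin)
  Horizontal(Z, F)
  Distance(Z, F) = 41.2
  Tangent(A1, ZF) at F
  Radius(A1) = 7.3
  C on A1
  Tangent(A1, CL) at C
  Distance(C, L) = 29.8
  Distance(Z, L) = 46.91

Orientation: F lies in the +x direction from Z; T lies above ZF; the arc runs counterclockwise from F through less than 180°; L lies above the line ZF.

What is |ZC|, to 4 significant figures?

48.57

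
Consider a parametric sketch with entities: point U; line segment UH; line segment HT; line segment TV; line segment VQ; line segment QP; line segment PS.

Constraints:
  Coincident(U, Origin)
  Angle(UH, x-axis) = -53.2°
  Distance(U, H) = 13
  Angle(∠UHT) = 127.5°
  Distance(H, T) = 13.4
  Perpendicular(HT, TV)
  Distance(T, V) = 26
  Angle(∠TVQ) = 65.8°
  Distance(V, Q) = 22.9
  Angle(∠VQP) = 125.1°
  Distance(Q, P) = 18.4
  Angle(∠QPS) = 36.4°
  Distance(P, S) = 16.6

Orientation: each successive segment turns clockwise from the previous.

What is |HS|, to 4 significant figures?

9.879

∠VQP = 125.1° gives QP at -4.800° from the x-axis; with |QP| = 18.4, P = (12.16, -0.2456). ∠QPS = 36.4° gives PS at -148.4° from the x-axis; with |PS| = 16.6, S = (-1.983, -8.944). Then |HS| = |S − H| = 9.879.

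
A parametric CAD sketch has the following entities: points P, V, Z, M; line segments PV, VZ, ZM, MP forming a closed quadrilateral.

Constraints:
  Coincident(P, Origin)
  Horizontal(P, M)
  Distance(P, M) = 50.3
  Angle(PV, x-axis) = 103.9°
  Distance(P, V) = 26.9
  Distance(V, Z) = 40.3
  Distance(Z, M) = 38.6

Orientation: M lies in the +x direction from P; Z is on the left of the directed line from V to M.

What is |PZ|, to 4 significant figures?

47.70

Checks: |VZ| = 40.30 ✓; |ZM| = 38.60 ✓.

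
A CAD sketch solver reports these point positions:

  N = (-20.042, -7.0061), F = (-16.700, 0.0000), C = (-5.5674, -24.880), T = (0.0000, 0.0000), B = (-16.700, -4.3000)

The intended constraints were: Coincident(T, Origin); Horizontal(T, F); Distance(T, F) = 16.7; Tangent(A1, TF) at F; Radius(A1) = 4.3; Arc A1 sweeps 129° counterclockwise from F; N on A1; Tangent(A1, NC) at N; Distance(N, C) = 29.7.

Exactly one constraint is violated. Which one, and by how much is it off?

Distance(N, C) = 29.7 — off by 6.70.

T = (0.00, 0.00) ✓; T.y = 0.00, F.y = 0.00 ✓; |TF| = 16.70 ✓; ∠(BF, FT) = 90.00° ✓; |BF| = 4.300 ✓; bearing(B→N) − bearing(B→F) = 129.0° ✓; |BN| = 4.300 ✓; ∠(BN, NC) = 90.00° ✓; |NC| = 23.00 ✗.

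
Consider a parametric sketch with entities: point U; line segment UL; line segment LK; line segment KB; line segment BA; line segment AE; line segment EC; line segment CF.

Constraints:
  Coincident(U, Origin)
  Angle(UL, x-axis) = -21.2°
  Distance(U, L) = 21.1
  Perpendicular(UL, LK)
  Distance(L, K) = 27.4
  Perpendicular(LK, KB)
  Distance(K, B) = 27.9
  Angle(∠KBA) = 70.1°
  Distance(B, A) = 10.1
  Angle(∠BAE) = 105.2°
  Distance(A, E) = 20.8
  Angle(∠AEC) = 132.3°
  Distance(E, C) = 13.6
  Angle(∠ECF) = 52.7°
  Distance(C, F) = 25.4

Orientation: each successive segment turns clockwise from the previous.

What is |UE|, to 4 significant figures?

26.19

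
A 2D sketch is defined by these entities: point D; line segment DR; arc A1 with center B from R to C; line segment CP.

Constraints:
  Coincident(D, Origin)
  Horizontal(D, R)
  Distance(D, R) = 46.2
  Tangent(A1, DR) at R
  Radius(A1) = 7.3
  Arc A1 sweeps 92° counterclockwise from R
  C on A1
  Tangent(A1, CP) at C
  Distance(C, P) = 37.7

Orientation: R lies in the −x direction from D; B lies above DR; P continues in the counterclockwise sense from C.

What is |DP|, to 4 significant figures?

60.53

D is at the origin; D and R share the same y with |DR| = 46.2 and R on the −x side, so R = (-46.20, 0.000). The tangent condition forces BR to be normal to DR, so B = R + (0, 7.3) = (-46.20, 7.300). On A1, R sits at bearing -90° from B; a 92° counterclockwise sweep puts C at bearing 2°, so C = B + 7.3·(cos 2°, sin 2°) = (-38.90, 7.555). Since A1 is tangent to CP there, BC ⟂ CP, so CP runs along (−sin 2°, cos 2°); with |CP| = 37.7, P = (-40.22, 45.23). Then |DP| = |P − D| = 60.53.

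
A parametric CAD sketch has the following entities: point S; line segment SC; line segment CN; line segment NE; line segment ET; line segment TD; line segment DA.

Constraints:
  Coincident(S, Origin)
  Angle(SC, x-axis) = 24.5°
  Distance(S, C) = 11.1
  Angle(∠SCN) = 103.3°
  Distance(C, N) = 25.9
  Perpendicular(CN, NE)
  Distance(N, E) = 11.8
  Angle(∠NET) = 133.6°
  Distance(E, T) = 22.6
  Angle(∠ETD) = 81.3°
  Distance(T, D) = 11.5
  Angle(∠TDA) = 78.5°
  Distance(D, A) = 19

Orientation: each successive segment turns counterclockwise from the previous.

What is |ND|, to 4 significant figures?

29.14

S is at the origin; SC runs at 24.5° with length 11.1, so C = (10.10, 4.603). ∠SCN = 103.3° gives CN at 101.2° from the x-axis; with |CN| = 25.9, N = (5.070, 30.01). CN ⟂ NE, so NE runs at -168.8°; with |NE| = 11.8, E = (-6.505, 27.72). ∠NET = 133.6° gives ET at -122.4° from the x-axis; with |ET| = 22.6, T = (-18.62, 8.636). ∠ETD = 81.3° gives TD at -23.70° from the x-axis; with |TD| = 11.5, D = (-8.085, 4.014). Then |ND| = |D − N| = 29.14.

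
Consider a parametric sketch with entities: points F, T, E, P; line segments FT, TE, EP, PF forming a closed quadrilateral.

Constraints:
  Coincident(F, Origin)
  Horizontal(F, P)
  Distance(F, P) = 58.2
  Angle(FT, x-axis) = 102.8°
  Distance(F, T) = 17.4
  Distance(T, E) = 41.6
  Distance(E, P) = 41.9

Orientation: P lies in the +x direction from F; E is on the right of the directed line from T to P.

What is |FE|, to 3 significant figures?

26.3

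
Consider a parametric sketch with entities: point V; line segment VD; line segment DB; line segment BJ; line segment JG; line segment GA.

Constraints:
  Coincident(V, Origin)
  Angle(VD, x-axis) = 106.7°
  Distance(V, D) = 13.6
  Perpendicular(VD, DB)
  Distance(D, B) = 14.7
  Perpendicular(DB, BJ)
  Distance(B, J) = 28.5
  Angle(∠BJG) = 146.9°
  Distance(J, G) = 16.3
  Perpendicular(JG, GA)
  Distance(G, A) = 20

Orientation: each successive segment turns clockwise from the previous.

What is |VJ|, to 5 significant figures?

20.931

VD is perpendicular to DB, so DB runs at 16.700°; with |DB| = 14.7, B = (10.172, 17.251). DB ⟂ BJ, so BJ runs at -73.300°; with |BJ| = 28.5, J = (18.362, -10.047). Then |VJ| = |J − V| = 20.931.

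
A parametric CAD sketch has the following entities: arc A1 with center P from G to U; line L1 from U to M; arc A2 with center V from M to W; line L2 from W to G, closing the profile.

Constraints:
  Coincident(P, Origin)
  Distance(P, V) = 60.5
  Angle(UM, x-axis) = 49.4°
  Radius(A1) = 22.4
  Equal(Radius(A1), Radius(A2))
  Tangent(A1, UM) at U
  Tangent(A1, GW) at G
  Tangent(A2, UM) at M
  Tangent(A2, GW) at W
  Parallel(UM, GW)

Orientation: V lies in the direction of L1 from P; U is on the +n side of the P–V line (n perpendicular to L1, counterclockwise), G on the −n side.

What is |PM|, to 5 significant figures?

64.514

The slot axis is L1's direction at 49.4°, so u = (cos 49.4°, sin 49.4°) = (0.65077, 0.75927) and n = (−sin 49.4°, cos 49.4°) = (-0.75927, 0.65077). P is at the origin and V lies 60.5 along u from P, so V = 60.5·u = (39.372, 45.936). Tangency of A1 to both parallel lines with radius 22.4 puts U and G at P ± 22.4·n: U = (-17.008, 14.577), G = (17.008, -14.577). Equal radii place M and W the same way about V: M = V + 22.4·n = (22.364, 60.513), W = V − 22.4·n = (56.380, 31.359). Then |PM| = |M − P| = 64.514.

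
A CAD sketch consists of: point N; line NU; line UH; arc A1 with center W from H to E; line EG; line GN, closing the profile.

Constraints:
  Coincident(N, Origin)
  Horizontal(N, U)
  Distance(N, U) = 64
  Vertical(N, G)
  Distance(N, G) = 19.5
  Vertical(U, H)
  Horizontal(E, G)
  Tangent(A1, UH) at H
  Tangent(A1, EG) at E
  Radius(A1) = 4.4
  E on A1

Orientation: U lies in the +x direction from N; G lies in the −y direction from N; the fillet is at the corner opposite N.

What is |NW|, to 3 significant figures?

61.5

N is at the origin; N and U share the same y with |NU| = 64.0 and U on the +x side, so U = (64.0, 0.00). NG is vertical with |NG| = 19.5 and G on the −y side, so G = (0.00, -19.5). The virtual corner opposite N is at (64.0, -19.5). Since A1 is tangent to UH there, WH ⟂ UH and since A1 is tangent to EG there, WE ⟂ EG, with radius 4.4, so the center W sits 4.4 in from both sides at W = (59.6, -15.1). Then |NW| = |W − N| = 61.5.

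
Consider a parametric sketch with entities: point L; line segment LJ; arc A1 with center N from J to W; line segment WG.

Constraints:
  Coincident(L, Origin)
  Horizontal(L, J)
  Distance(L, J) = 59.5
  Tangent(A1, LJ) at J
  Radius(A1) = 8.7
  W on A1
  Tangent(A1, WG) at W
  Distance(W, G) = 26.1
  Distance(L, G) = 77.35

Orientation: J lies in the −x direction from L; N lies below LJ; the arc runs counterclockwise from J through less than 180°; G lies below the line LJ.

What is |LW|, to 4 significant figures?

68.70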